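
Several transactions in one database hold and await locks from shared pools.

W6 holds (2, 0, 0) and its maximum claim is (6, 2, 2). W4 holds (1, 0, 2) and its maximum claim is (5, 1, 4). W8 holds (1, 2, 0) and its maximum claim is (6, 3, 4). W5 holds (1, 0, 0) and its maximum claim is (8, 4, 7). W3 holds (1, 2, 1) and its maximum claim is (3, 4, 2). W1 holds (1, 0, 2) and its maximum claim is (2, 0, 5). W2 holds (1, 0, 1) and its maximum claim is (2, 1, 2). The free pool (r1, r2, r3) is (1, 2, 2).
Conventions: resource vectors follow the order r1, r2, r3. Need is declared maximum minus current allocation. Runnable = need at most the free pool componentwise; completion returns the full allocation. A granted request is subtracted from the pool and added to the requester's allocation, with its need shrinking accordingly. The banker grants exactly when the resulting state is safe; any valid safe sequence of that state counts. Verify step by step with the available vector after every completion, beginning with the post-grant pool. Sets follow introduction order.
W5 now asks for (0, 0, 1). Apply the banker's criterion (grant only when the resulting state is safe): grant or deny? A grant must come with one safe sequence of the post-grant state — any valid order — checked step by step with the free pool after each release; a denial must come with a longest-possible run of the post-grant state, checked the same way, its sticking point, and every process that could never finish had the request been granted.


GRANT — the state after the grant stays safe, e.g. via W2, W3, W1, W4, W8, W6, W5.
Key observation: after the grant the pool drops to (1, 2, 1), which still lets W2 finish first and unwind the rest.
Verifying the post-grant state step by step:
  pool = (1, 2, 1)
  W2 needs (1, 1, 1) <= (1, 2, 1) -> finishes; pool += (1, 0, 1) = (2, 2, 2)
  W3 needs (2, 2, 1) <= (2, 2, 2) -> finishes; pool += (1, 2, 1) = (3, 4, 3)
  W1 needs (1, 0, 3) <= (3, 4, 3) -> finishes; pool += (1, 0, 2) = (4, 4, 5)
  W4 needs (4, 1, 2) <= (4, 4, 5) -> finishes; pool += (1, 0, 2) = (5, 4, 7)
  W8 needs (5, 1, 4) <= (5, 4, 7) -> finishes; pool += (1, 2, 0) = (6, 6, 7)
  W6 needs (4, 2, 2) <= (6, 6, 7) -> finishes; pool += (2, 0, 0) = (8, 6, 7)
  W5 needs (7, 4, 6) <= (8, 6, 7) -> finishes; pool += (1, 0, 1) = (9, 6, 8)


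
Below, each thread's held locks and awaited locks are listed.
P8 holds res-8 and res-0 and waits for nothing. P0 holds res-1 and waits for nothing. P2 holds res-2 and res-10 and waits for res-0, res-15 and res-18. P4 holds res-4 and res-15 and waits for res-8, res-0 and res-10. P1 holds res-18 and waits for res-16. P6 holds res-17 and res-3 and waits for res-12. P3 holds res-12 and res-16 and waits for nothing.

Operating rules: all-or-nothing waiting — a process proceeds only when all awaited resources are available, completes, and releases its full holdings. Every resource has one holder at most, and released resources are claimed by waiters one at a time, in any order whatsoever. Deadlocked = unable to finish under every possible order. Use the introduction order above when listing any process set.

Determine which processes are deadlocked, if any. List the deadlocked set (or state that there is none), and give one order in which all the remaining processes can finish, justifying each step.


Deadlocked: P2 and P4.
Key observation: the wait chain closes on itself along P2 -> P4 -> P2; no other process is dragged down with it.
One completion order for the rest: P3, P8, P0, P1, P6.
Verifying each step:
  P3 waits on nothing -> runs at once and releases res-12 and res-16
  P8 waits on nothing -> runs at once and releases res-8 and res-0
  P0 waits on nothing -> runs at once and releases res-1
  P1 waits on res-16 — all released -> runs and releases res-18
  P6 waits on res-12 — all released -> runs and releases res-17 and res-3


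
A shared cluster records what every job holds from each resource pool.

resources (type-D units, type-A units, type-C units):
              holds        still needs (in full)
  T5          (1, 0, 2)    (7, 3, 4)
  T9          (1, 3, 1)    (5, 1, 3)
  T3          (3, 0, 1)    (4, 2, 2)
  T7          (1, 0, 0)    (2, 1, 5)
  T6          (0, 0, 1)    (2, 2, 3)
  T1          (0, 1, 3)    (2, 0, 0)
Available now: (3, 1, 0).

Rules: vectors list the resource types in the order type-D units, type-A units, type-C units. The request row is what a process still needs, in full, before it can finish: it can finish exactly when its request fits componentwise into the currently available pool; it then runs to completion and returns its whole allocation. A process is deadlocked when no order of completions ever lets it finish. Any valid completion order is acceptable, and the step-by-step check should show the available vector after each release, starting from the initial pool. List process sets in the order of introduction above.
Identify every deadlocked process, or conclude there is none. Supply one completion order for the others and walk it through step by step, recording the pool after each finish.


Deadlocked set: T5, T9, T3 and T7.
Key observation: after T1, T6 the pool peaks at (3, 2, 4), and each blocked process is short somewhere: T5 on type-D units, type-A units; T9 on type-D units; T3 on type-D units; T7 on type-C units.
One completion order for the rest: T1, T6. Verifying each step:
  pool = (3, 1, 0)
  run T1 (needs (2, 0, 0), free (3, 1, 0)); after release of (0, 1, 3) the pool is (3, 2, 3)
  run T6 (needs (2, 2, 3), free (3, 2, 3)); after release of (0, 0, 1) the pool is (3, 2, 4)
The stuck group stays short no matter what:
  T5 cannot run: need (7, 3, 4) vs free (3, 2, 4) (insufficient type-D units and type-A units)
  T9 cannot run: need (5, 1, 3) vs free (3, 2, 4) (insufficient type-D units)
  T3 cannot run: need (4, 2, 2) vs free (3, 2, 4) (insufficient type-D units)
  T7 cannot run: need (2, 1, 5) vs free (3, 2, 4) (insufficient type-C units)


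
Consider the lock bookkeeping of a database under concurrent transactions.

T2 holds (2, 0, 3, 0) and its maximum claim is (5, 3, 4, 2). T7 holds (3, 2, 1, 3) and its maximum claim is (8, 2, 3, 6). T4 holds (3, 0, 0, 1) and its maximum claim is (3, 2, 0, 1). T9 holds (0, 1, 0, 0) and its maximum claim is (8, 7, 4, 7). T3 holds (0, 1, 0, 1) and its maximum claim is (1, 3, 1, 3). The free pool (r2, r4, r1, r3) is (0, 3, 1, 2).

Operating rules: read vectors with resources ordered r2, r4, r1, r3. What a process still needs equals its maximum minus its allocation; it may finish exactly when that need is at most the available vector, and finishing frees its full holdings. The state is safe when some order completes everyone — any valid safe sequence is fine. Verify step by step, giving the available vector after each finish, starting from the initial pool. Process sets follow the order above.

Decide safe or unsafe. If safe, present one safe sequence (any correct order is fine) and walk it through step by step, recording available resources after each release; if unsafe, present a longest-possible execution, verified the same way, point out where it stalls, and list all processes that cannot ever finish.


SAFE, for example via the order T4, T3, T2, T7, T9.
Key observation: T3 marks the first exact bind of the order: its need (1, 2, 1, 2) fits the free (3, 3, 1, 3) with zero slack on a requested resource.
Verifying each step:
  pool = (0, 3, 1, 2)
  T4: need (0, 2, 0, 0) fits (0, 3, 1, 2); releases (3, 0, 0, 1), pool now (3, 3, 1, 3)
  T3: need (1, 2, 1, 2) fits (3, 3, 1, 3); releases (0, 1, 0, 1), pool now (3, 4, 1, 4)
  T2: need (3, 3, 1, 2) fits (3, 4, 1, 4); releases (2, 0, 3, 0), pool now (5, 4, 4, 4)
  T7: need (5, 0, 2, 3) fits (5, 4, 4, 4); releases (3, 2, 1, 3), pool now (8, 6, 5, 7)
  T9: need (8, 6, 4, 7) fits (8, 6, 5, 7); releases (0, 1, 0, 0), pool now (8, 7, 5, 7)


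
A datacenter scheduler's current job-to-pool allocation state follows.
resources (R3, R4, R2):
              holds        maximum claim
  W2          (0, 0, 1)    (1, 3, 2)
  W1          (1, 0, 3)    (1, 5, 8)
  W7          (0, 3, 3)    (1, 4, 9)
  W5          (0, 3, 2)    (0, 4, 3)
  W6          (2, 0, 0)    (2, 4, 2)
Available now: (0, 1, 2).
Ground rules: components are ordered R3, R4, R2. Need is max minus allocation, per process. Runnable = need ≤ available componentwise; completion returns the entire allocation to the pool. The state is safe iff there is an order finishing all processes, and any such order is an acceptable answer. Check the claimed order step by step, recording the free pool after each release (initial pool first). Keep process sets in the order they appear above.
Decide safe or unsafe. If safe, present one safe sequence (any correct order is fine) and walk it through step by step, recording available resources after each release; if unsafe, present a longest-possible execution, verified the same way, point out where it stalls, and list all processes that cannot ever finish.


UNSAFE.
Key observation: after W5, W6, W2 the pool peaks at (2, 4, 5), and each blocked process is short somewhere: W1 on R4; W7 on R2.
Going as far as possible: W5, W6, W2; after that, nothing fits. Step-by-step check:
  pool = (0, 1, 2)
  run W5 (needs (0, 1, 1), free (0, 1, 2)); after release of (0, 3, 2) the pool is (0, 4, 4)
  run W6 (needs (0, 4, 2), free (0, 4, 4)); after release of (2, 0, 0) the pool is (2, 4, 4)
  run W2 (needs (1, 3, 1), free (2, 4, 4)); after release of (0, 0, 1) the pool is (2, 4, 5)
  W1 still needs (0, 5, 5) but only (2, 4, 5) is free — short on R4
  W7 still needs (1, 1, 6) but only (2, 4, 5) is free — short on R2
Processes that can never finish: W1 and W7.


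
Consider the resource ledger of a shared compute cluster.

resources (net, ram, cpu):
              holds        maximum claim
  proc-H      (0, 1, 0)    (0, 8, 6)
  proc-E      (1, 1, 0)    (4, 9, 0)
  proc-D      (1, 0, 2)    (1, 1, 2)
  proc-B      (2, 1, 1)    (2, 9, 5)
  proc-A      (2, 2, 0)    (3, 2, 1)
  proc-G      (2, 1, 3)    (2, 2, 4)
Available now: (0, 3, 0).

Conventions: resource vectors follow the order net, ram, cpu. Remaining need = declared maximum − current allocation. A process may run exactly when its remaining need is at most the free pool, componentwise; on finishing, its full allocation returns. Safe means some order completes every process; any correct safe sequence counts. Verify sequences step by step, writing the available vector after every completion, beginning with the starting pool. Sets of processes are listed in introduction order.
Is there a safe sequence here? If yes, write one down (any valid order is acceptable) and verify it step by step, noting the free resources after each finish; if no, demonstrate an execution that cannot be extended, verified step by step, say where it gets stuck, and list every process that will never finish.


UNSAFE.
Key observation: proc-D, proc-A, proc-G can finish, but then (5, 6, 5) is all there is, and the blocked group's ram demands exceed it.
A maximal execution: proc-D, proc-A, proc-G — then nothing else fits. Walking it through:
  pool = (0, 3, 0)
  run proc-D (needs (0, 1, 0), free (0, 3, 0)); after release of (1, 0, 2) the pool is (1, 3, 2)
  run proc-A (needs (1, 0, 1), free (1, 3, 2)); after release of (2, 2, 0) the pool is (3, 5, 2)
  run proc-G (needs (0, 1, 1), free (3, 5, 2)); after release of (2, 1, 3) the pool is (5, 6, 5)
  proc-H still needs (0, 7, 6) but only (5, 6, 5) is free — short on ram and cpu
  proc-E still needs (3, 8, 0) but only (5, 6, 5) is free — short on ram
  proc-B still needs (0, 8, 4) but only (5, 6, 5) is free — short on ram
Processes that can never finish: proc-H, proc-E and proc-B.


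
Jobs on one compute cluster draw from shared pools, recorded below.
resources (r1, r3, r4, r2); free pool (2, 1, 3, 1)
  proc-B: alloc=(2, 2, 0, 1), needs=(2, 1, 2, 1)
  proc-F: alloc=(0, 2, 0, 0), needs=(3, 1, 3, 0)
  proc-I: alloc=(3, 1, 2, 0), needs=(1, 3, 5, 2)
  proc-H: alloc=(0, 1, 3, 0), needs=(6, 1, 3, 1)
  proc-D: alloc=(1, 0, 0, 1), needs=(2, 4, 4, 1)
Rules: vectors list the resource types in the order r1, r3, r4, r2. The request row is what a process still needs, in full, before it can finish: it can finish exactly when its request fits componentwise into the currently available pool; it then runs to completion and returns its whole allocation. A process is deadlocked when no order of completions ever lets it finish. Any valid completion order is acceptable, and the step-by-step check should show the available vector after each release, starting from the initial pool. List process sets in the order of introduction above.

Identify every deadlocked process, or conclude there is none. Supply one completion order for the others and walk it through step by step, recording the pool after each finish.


Deadlocked: proc-I, proc-H and proc-D.
Key observation: after proc-B, proc-F the pool peaks at (4, 5, 3, 2), and each blocked process is short somewhere: proc-I on r4; proc-H on r1; proc-D on r4.
The rest can finish in the order proc-B, proc-F. Check, step by step:
  pool = (2, 1, 3, 1)
  proc-B: need (2, 1, 2, 1) fits (2, 1, 3, 1); releases (2, 2, 0, 1), pool now (4, 3, 3, 2)
  proc-F: need (3, 1, 3, 0) fits (4, 3, 3, 2); releases (0, 2, 0, 0), pool now (4, 5, 3, 2)
None of the blocked processes ever fits:
  blocked: proc-I wants (1, 3, 5, 2), pool (4, 5, 3, 2) — not enough r4
  blocked: proc-H wants (6, 1, 3, 1), pool (4, 5, 3, 2) — not enough r1
  blocked: proc-D wants (2, 4, 4, 1), pool (4, 5, 3, 2) — not enough r4


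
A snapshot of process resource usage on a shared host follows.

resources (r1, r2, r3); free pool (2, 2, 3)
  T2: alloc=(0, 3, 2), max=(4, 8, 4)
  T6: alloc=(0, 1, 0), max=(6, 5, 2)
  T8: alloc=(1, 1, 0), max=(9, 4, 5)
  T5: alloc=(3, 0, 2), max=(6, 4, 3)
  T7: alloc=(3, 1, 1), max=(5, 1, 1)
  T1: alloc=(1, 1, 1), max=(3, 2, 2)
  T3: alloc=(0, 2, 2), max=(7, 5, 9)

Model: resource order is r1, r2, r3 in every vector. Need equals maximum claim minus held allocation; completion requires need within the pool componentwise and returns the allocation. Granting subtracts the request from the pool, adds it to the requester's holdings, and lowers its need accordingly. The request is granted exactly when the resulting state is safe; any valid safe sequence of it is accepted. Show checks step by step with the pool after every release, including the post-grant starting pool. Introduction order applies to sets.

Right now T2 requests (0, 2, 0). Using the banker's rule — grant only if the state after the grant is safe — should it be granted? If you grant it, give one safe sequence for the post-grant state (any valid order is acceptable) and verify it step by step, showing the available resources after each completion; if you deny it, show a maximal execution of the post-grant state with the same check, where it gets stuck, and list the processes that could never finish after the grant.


DENY. Granting would leave the state unsafe.
Key observation: once T7, T1 finish, the pool peaks at (6, 2, 5) — and every remaining process still needs more r2 than that.
On the post-grant state, T7, T1 is a maximal run — nothing extends it. Check, step by step:
  pool = (2, 0, 3)
  T7 needs (2, 0, 0) <= (2, 0, 3) -> finishes; pool += (3, 1, 1) = (5, 1, 4)
  T1 needs (2, 1, 1) <= (5, 1, 4) -> finishes; pool += (1, 1, 1) = (6, 2, 5)
  T2 still needs (4, 3, 2) but only (6, 2, 5) is free — short on r2
  T6 still needs (6, 4, 2) but only (6, 2, 5) is free — short on r2
  T8 still needs (8, 3, 5) but only (6, 2, 5) is free — short on r1 and r2
  T5 still needs (3, 4, 1) but only (6, 2, 5) is free — short on r2
  T3 still needs (7, 3, 7) but only (6, 2, 5) is free — short on r1, r2 and r3
Processes that could never finish after the grant: T2, T6, T8, T5 and T3.


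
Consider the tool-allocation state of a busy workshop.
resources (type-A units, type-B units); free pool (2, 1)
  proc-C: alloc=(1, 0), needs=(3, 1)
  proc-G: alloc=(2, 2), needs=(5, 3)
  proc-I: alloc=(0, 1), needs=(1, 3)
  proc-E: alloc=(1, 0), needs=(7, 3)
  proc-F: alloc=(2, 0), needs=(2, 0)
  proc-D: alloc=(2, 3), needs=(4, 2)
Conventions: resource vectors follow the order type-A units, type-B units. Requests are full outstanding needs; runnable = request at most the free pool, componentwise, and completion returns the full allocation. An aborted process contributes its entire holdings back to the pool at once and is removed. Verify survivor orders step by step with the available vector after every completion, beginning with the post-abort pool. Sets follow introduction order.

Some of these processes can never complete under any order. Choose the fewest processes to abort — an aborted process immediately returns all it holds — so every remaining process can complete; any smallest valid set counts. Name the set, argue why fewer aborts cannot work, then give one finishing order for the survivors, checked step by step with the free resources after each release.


Abort proc-G.
Key observation: before aborting proc-G, proc-E was permanently blocked — no order could ever run it; afterwards it completes at step 3.
Minimality: the empty abort set fails — the state is deadlocked as it stands.
The survivors complete as proc-C, proc-F, proc-E, proc-D, proc-I. Verifying each step (starting from the post-abort pool):
  pool = (4, 3)
  proc-C needs (3, 1) <= (4, 3) -> finishes; pool += (1, 0) = (5, 3)
  proc-F needs (2, 0) <= (5, 3) -> finishes; pool += (2, 0) = (7, 3)
  proc-E needs (7, 3) <= (7, 3) -> finishes; pool += (1, 0) = (8, 3)
  proc-D needs (4, 2) <= (8, 3) -> finishes; pool += (2, 3) = (10, 6)
  proc-I needs (1, 3) <= (10, 6) -> finishes; pool += (0, 1) = (10, 7)


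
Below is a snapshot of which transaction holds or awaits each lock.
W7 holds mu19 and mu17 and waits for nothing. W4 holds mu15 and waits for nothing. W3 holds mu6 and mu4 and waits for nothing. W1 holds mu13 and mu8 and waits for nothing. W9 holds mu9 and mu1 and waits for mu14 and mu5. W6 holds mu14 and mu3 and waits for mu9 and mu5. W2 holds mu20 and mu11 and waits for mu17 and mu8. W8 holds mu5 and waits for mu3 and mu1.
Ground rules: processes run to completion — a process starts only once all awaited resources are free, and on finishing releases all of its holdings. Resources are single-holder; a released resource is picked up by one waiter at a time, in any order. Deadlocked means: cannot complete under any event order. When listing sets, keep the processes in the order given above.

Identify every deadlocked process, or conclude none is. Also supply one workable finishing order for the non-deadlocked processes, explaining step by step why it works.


Deadlocked set: W9, W6 and W8.
Key observation: the loop W9 -> W6 -> W9 blocks itself forever; W8 is caught in further circular waits.
A valid finishing order for the others: W1, W7, W2, W3, W4.
Step-by-step check:
  W1 waits on nothing -> runs at once and releases mu13 and mu8
  W7 waits on nothing -> runs at once and releases mu19 and mu17
  W2: everything it awaited (mu17 and mu8) is free; runs, freeing mu20 and mu11
  W3 waits on nothing -> runs at once and releases mu6 and mu4
  W4 waits on nothing -> runs at once and releases mu15


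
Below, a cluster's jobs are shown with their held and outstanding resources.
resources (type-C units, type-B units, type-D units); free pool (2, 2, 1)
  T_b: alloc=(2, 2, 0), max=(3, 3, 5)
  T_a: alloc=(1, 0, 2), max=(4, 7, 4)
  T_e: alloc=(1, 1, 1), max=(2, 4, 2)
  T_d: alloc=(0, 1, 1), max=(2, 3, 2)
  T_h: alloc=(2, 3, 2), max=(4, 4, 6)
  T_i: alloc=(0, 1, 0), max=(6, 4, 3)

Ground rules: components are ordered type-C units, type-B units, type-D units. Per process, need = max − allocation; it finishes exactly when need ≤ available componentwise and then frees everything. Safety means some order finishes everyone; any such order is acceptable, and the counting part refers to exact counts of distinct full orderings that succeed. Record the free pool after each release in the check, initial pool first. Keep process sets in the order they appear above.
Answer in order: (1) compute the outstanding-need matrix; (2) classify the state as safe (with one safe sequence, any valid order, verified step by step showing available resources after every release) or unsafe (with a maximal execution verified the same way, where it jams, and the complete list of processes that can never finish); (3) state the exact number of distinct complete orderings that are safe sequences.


(1) Remaining need (order type-C units, type-B units, type-D units):
  T_b: (1, 1, 5)
  T_a: (3, 7, 2)
  T_e: (1, 3, 1)
  T_d: (2, 2, 1)
  T_h: (2, 1, 4)
  T_i: (6, 3, 3)
(2) UNSAFE — no complete ordering exists.
Key observation: after T_d, T_e the pool peaks at (3, 4, 3), and each blocked process is short somewhere: T_b on type-D units; T_a on type-B units; T_h on type-D units; T_i on type-C units.
Going as far as possible: T_d, T_e; after that, nothing fits. Check, step by step:
  pool = (2, 2, 1)
  run T_d (needs (2, 2, 1), free (2, 2, 1)); after release of (0, 1, 1) the pool is (2, 3, 2)
  run T_e (needs (1, 3, 1), free (2, 3, 2)); after release of (1, 1, 1) the pool is (3, 4, 3)
  T_b cannot run: need (1, 1, 5) vs free (3, 4, 3) (insufficient type-D units)
  T_a cannot run: need (3, 7, 2) vs free (3, 4, 3) (insufficient type-B units)
  T_h cannot run: need (2, 1, 4) vs free (3, 4, 3) (insufficient type-D units)
  T_i cannot run: need (6, 3, 3) vs free (3, 4, 3) (insufficient type-C units)
Permanently blocked: T_b, T_a, T_h and T_i.
(3) Exactly 0 of the possible complete orderings are safe sequences.


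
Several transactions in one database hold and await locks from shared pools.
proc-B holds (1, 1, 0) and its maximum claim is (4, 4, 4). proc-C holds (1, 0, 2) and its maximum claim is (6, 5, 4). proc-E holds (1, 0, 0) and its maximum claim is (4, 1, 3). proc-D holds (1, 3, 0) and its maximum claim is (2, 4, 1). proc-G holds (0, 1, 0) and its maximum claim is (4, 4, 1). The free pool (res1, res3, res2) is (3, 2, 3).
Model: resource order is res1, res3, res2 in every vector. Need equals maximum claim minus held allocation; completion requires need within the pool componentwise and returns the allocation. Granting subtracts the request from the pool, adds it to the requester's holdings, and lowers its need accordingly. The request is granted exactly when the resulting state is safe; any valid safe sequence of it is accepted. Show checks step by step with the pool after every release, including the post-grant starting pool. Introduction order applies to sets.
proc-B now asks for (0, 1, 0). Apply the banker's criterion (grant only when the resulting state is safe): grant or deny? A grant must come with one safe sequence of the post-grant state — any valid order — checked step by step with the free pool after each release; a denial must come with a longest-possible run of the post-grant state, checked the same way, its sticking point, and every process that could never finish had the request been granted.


GRANT. The post-grant state is safe; one safe sequence: proc-D, proc-E, proc-G, proc-C, proc-B.
Key observation: the grant leaves (3, 1, 3) free — enough for proc-D, whose release restarts the cascade.
Verifying the post-grant state step by step:
  pool = (3, 1, 3)
  run proc-D (needs (1, 1, 1), free (3, 1, 3)); after release of (1, 3, 0) the pool is (4, 4, 3)
  run proc-E (needs (3, 1, 3), free (4, 4, 3)); after release of (1, 0, 0) the pool is (5, 4, 3)
  run proc-G (needs (4, 3, 1), free (5, 4, 3)); after release of (0, 1, 0) the pool is (5, 5, 3)
  run proc-C (needs (5, 5, 2), free (5, 5, 3)); after release of (1, 0, 2) the pool is (6, 5, 5)
  run proc-B (needs (3, 2, 4), free (6, 5, 5)); after release of (1, 2, 0) the pool is (7, 7, 5)


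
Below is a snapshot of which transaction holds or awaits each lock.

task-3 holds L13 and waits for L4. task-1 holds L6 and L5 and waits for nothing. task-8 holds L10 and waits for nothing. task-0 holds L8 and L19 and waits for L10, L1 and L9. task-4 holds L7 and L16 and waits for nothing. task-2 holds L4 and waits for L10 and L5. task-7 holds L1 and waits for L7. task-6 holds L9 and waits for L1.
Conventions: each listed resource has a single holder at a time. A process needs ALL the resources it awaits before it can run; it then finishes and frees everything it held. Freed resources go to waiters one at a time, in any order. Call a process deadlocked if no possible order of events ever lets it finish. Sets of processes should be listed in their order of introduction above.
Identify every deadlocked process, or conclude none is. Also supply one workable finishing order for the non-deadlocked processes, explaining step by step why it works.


No process is deadlocked.
Key observation: the wait relation is loop-free; peeling off processes with no waits unwinds the whole state.
A valid finishing order for the others: task-4, task-8, task-7, task-6, task-1, task-2, task-3, task-0.
Step-by-step check:
  task-4: no waits; runs immediately, freeing L7 and L16
  task-8: no waits; runs immediately, freeing L10
  task-7 waits on L7 — all released -> runs and releases L1
  task-6 waits on L1 — all released -> runs and releases L9
  task-1: no waits; runs immediately, freeing L6 and L5
  task-2 waits on L10 and L5 — all released -> runs and releases L4
  task-3 waits on L4 — all released -> runs and releases L13
  task-0 waits on L10, L1 and L9 — all released -> runs and releases L8 and L19


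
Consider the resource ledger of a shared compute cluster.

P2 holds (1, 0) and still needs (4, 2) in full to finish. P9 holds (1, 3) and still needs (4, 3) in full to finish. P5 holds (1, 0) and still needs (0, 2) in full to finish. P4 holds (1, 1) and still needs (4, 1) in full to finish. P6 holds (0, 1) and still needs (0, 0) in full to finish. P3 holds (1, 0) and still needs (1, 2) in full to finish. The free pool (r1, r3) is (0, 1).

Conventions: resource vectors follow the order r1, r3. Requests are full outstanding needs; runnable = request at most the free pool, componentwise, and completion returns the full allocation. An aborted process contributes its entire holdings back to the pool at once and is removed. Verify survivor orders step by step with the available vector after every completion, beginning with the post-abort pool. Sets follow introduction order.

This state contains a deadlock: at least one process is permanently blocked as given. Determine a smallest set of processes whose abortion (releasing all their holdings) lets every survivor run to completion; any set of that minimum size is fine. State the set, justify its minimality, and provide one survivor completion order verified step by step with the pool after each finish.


Abort P2 and P9.
Key observation: P4 had no path to completion before; after the abort of P2 and P9 ((2, 3) returned), step 4 is where it fits.
Minimality, checking each single-abort alternative: P2 alone leaves P9 blocked (short on r1 and r3); P9 alone leaves P2 blocked (short on r1); P5 alone leaves P2 blocked (short on r1); P4 alone leaves P2 blocked (short on r1); P6 alone leaves P2 blocked (short on r1); P3 alone leaves P2 blocked (short on r1).
One survivor order: P6, P5, P3, P4. Check, step by step (post-abort pool first):
  pool = (2, 4)
  P6 needs (0, 0) <= (2, 4) -> finishes; pool += (0, 1) = (2, 5)
  P5 needs (0, 2) <= (2, 5) -> finishes; pool += (1, 0) = (3, 5)
  P3 needs (1, 2) <= (3, 5) -> finishes; pool += (1, 0) = (4, 5)
  P4 needs (4, 1) <= (4, 5) -> finishes; pool += (1, 1) = (5, 6)


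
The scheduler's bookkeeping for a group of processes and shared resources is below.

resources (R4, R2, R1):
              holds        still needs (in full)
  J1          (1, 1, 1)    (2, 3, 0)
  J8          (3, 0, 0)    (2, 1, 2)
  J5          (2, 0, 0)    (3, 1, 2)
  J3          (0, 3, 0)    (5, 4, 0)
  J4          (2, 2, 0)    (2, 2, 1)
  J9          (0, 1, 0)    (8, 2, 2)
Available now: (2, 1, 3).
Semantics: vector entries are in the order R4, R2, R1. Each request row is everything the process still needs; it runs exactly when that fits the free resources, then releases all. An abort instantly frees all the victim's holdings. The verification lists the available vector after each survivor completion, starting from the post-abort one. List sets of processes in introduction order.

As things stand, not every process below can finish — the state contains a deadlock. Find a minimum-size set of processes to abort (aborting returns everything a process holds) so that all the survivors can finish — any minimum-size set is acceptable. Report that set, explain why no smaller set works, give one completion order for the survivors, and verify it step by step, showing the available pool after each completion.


Minimum abort set: J1.
Key observation: J4 was stuck for good until J1 gave back (1, 1, 1); in the order shown it finishes at step 1.
No smaller set exists: with zero aborts the deadlock remains.
The survivors complete as J4, J8, J9, J5, J3. Step-by-step check (starting from the post-abort pool):
  pool = (3, 2, 4)
  run J4 (needs (2, 2, 1), free (3, 2, 4)); after release of (2, 2, 0) the pool is (5, 4, 4)
  run J8 (needs (2, 1, 2), free (5, 4, 4)); after release of (3, 0, 0) the pool is (8, 4, 4)
  run J9 (needs (8, 2, 2), free (8, 4, 4)); after release of (0, 1, 0) the pool is (8, 5, 4)
  run J5 (needs (3, 1, 2), free (8, 5, 4)); after release of (2, 0, 0) the pool is (10, 5, 4)
  run J3 (needs (5, 4, 0), free (10, 5, 4)); after release of (0, 3, 0) the pool is (10, 8, 4)


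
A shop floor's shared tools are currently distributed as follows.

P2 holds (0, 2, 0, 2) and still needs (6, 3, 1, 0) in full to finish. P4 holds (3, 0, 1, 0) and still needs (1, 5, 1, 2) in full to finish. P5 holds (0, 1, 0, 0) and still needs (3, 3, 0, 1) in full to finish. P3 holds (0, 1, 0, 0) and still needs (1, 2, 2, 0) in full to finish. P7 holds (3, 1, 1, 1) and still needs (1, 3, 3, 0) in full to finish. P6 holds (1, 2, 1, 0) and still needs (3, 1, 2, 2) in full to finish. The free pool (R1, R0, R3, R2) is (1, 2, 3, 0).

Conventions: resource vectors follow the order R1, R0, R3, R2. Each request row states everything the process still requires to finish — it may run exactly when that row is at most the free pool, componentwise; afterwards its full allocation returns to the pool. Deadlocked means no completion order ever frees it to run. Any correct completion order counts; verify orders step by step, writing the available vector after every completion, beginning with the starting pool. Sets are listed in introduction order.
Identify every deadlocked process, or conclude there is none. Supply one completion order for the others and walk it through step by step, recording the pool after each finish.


Deadlocked set: P2, P4 and P6.
Key observation: after P3, P7, P5 the pool peaks at (4, 5, 4, 1), and each blocked process is short somewhere: P2 on R1; P4 on R2; P6 on R2.
A valid finishing order for the others: P3, P7, P5. Walking it through:
  pool = (1, 2, 3, 0)
  P3 needs (1, 2, 2, 0) <= (1, 2, 3, 0) -> finishes; pool += (0, 1, 0, 0) = (1, 3, 3, 0)
  P7 needs (1, 3, 3, 0) <= (1, 3, 3, 0) -> finishes; pool += (3, 1, 1, 1) = (4, 4, 4, 1)
  P5 needs (3, 3, 0, 1) <= (4, 4, 4, 1) -> finishes; pool += (0, 1, 0, 0) = (4, 5, 4, 1)
The blocked processes can never fit:
  blocked: P2 wants (6, 3, 1, 0), pool (4, 5, 4, 1) — not enough R1
  blocked: P4 wants (1, 5, 1, 2), pool (4, 5, 4, 1) — not enough R2
  blocked: P6 wants (3, 1, 2, 2), pool (4, 5, 4, 1) — not enough R2


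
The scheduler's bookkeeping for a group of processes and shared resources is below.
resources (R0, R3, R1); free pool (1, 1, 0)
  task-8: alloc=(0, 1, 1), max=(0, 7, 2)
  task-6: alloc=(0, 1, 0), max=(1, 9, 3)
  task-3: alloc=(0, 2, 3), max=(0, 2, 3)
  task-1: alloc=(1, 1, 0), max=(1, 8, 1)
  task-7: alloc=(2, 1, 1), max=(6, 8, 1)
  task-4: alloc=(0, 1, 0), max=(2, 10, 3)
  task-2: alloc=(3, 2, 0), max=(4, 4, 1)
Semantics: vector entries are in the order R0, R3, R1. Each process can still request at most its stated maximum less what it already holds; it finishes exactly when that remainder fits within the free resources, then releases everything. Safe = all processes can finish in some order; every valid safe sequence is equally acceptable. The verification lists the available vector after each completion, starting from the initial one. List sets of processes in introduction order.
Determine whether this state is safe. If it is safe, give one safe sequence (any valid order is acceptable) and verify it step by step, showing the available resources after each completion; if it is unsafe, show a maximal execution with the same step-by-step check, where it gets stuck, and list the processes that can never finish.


UNSAFE.
Key observation: R3 is the bottleneck — with task-3, task-2 done the pool holds (4, 5, 3), short of every remaining need.
Going as far as possible: task-3, task-2; after that, nothing fits. Step-by-step check:
  pool = (1, 1, 0)
  run task-3 (needs (0, 0, 0), free (1, 1, 0)); after release of (0, 2, 3) the pool is (1, 3, 3)
  run task-2 (needs (1, 2, 1), free (1, 3, 3)); after release of (3, 2, 0) the pool is (4, 5, 3)
  blocked: task-8 wants (0, 6, 1), pool (4, 5, 3) — not enough R3
  blocked: task-6 wants (1, 8, 3), pool (4, 5, 3) — not enough R3
  blocked: task-1 wants (0, 7, 1), pool (4, 5, 3) — not enough R3
  blocked: task-7 wants (4, 7, 0), pool (4, 5, 3) — not enough R3
  blocked: task-4 wants (2, 9, 3), pool (4, 5, 3) — not enough R3
Never able to finish: task-8, task-6, task-1, task-7 and task-4.


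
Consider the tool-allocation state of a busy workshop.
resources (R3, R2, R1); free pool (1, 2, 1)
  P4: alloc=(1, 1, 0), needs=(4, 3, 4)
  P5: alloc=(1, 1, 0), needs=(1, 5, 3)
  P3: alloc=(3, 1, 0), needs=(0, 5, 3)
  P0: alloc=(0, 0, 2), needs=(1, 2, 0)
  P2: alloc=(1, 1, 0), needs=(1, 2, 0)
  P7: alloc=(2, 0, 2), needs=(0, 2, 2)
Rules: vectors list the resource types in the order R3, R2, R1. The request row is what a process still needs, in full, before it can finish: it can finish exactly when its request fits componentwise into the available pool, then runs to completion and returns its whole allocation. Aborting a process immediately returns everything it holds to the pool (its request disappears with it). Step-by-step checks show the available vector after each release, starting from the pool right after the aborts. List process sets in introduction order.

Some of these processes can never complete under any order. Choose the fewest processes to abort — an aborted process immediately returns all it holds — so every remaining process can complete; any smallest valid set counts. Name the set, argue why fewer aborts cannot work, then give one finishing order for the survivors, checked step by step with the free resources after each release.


Minimum abort set: P3.
Key observation: the deadlocked P5 becomes finishable only because P3 released (3, 1, 0); it completes at step 5 below.
Minimality: the empty abort set fails — the state is deadlocked as it stands.
One survivor order: P0, P7, P2, P4, P5. Step-by-step check (post-abort pool first):
  pool = (4, 3, 1)
  run P0 (needs (1, 2, 0), free (4, 3, 1)); after release of (0, 0, 2) the pool is (4, 3, 3)
  run P7 (needs (0, 2, 2), free (4, 3, 3)); after release of (2, 0, 2) the pool is (6, 3, 5)
  run P2 (needs (1, 2, 0), free (6, 3, 5)); after release of (1, 1, 0) the pool is (7, 4, 5)
  run P4 (needs (4, 3, 4), free (7, 4, 5)); after release of (1, 1, 0) the pool is (8, 5, 5)
  run P5 (needs (1, 5, 3), free (8, 5, 5)); after release of (1, 1, 0) the pool is (9, 6, 5)


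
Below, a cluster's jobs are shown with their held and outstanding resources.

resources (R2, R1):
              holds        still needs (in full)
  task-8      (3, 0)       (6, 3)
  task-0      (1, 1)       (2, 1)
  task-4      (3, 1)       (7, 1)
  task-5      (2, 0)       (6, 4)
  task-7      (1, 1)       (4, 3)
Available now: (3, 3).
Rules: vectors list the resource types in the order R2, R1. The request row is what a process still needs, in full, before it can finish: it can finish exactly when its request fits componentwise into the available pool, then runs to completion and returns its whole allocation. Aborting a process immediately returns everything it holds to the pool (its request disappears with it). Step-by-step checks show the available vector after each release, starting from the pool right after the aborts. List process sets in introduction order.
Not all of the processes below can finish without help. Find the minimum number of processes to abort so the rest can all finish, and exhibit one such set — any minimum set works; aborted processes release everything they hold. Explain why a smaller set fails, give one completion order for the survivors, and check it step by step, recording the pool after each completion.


Abort task-4.
Key observation: the returned (3, 1) from task-4 is what brings task-5 — unrunnable before, under any order — into play at step 1.
Why nothing smaller works: aborting no one leaves the state deadlocked as given.
Survivors finish in the order: task-5, task-0, task-8, task-7. Walking it through (pool after the aborts first):
  pool = (6, 4)
  run task-5 (needs (6, 4), free (6, 4)); after release of (2, 0) the pool is (8, 4)
  run task-0 (needs (2, 1), free (8, 4)); after release of (1, 1) the pool is (9, 5)
  run task-8 (needs (6, 3), free (9, 5)); after release of (3, 0) the pool is (12, 5)
  run task-7 (needs (4, 3), free (12, 5)); after release of (1, 1) the pool is (13, 6)


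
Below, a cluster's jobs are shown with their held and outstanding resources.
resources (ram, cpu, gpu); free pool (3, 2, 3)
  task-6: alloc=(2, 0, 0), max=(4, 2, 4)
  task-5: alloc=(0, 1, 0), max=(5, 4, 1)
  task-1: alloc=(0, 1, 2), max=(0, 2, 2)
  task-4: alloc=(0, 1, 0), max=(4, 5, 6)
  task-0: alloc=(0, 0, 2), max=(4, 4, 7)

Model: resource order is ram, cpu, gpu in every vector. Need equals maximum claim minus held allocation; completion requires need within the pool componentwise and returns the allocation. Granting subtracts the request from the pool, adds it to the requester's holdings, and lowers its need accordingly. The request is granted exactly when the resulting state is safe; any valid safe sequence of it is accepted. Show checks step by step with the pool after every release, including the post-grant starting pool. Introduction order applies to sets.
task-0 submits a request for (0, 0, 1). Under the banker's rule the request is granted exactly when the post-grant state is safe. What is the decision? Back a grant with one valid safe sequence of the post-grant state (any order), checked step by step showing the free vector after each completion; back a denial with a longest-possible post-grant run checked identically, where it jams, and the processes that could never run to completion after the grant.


GRANT. The post-grant state is safe; one safe sequence: task-1, task-6, task-5, task-0, task-4.
Key observation: the transfer keeps a workable pool ((3, 2, 2)); task-1 starts the safe sequence.
Verifying the post-grant state step by step:
  pool = (3, 2, 2)
  task-1: need (0, 1, 0) fits (3, 2, 2); releases (0, 1, 2), pool now (3, 3, 4)
  task-6: need (2, 2, 4) fits (3, 3, 4); releases (2, 0, 0), pool now (5, 3, 4)
  task-5: need (5, 3, 1) fits (5, 3, 4); releases (0, 1, 0), pool now (5, 4, 4)
  task-0: need (4, 4, 4) fits (5, 4, 4); releases (0, 0, 3), pool now (5, 4, 7)
  task-4: need (4, 4, 6) fits (5, 4, 7); releases (0, 1, 0), pool now (5, 5, 7)


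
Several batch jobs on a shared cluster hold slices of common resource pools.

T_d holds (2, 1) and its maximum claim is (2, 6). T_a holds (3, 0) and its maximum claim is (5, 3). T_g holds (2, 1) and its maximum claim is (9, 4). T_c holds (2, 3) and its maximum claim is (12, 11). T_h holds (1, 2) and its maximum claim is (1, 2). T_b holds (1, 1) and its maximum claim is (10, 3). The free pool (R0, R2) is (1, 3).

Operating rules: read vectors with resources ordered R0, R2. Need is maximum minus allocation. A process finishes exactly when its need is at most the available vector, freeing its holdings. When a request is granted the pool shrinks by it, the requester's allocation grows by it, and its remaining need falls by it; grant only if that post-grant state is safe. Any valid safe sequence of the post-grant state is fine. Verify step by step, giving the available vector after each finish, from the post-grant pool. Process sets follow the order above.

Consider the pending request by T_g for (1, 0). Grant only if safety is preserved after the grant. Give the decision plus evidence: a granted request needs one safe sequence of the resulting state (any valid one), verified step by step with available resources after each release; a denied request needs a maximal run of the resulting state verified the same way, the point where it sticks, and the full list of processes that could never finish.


GRANT. The post-grant state is safe; one safe sequence: T_h, T_d, T_a, T_g, T_b, T_c.
Key observation: granting shrinks the pool to (0, 3), yet T_h still fits and the chain goes through.
Check on the post-grant state, step by step:
  pool = (0, 3)
  T_h needs (0, 0) <= (0, 3) -> finishes; pool += (1, 2) = (1, 5)
  T_d needs (0, 5) <= (1, 5) -> finishes; pool += (2, 1) = (3, 6)
  T_a needs (2, 3) <= (3, 6) -> finishes; pool += (3, 0) = (6, 6)
  T_g needs (6, 3) <= (6, 6) -> finishes; pool += (3, 1) = (9, 7)
  T_b needs (9, 2) <= (9, 7) -> finishes; pool += (1, 1) = (10, 8)
  T_c needs (10, 8) <= (10, 8) -> finishes; pool += (2, 3) = (12, 11)
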